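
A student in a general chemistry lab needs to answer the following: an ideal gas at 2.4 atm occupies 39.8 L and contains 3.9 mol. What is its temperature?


PV = nRT  (R = 0.08206 L·atm/(mol·K))
T = PV/(nR) = 2.4×39.8/(3.9×0.08206)
= 95.52/0.320034
= 298.47 K

298.47 K


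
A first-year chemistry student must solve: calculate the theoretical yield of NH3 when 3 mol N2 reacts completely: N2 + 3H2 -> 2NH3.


Mole ratio NH3:N2 = 2:1
n(NH3) = 3 × 2/1 = 6.000 mol
mass = 6.000 × 17.03 = 102.18 g

102.18 g


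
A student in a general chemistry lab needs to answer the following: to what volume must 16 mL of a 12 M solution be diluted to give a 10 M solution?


C1V1 = C2V2
12 × 16 = 10 × V2
V2 = 192/10 = 19.2 mL

19.2 mL


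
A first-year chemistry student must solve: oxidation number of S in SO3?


x + 3(-2) = 0, so x = +6
Oxidation number: +6

+6


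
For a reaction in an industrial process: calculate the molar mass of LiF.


M(LiF) = 1×6.94 + 1×19.0
= 6.94 + 19.0
= 25.94 g/mol

25.94 g/mol


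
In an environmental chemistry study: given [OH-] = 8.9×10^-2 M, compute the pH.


pOH = -log10([OH-]) = -log10(8.9×10^-2)
= 2 - log10(8.9) = 1.05
pH = 14 - pOH = 14 - 1.05 = 12.95

12.95


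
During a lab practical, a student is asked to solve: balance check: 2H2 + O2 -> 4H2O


Equation: 2H2 + O2 -> 4H2O
Check atoms: H: 4≠8, O: 2≠4
Not balanced

No, not balanced


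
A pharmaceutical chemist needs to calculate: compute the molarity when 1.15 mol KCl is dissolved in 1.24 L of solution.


M = n/V = 1.15/1.24 = 0.927 mol/L

0.927 M


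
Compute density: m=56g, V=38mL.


ρ = mass/volume
= 56/38
= 1.474 g/mL

1.474 g/mL


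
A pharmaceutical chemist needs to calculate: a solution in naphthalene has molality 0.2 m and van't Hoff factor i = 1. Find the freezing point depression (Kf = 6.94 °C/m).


ΔTf = Kf × m × i
= 6.94 × 0.2 × 1
= 1.388 °C

1.388 °C


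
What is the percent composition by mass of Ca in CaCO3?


M(CaCO3) = 1×40.08 + 1×12.01 + 3×16.0 = 100.09 g/mol
Mass of Ca = 1 × 40.08 = 40.08 g/mol
% Ca = 40.08/100.09 × 100 = 40.04%

40.04%


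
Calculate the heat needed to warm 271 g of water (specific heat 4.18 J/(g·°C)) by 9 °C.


q = mcΔT = 271 × 4.18 × 9
= 10195.02 J

10195.02 J


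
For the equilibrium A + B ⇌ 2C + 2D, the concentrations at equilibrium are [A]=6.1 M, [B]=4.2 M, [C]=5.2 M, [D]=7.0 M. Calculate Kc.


Kc = [C]^2[D]^2/([A][B])
= (5.2^2 × 7.0^2)/(6.1^1 × 4.2^1)
= 1324.96/25.62
= 51.72

51.72


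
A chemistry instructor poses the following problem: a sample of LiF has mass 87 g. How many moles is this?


M(LiF) = 25.94 g/mol
n = mass/M = 87/25.94 = 3.3539 mol

3.3539 mol


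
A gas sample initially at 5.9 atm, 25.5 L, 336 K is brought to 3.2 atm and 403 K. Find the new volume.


P1V1/T1 = P2V2/T2
V2 = P1V1T2/(T1P2)
= 5.9×25.5×403/(336×3.2)
= 56.391 L

56.391 L


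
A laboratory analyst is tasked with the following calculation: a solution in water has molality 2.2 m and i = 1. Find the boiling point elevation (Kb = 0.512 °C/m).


ΔTb = Kb × m × i
= 0.512 × 2.2 × 1
= 1.1264 °C

1.1264 °C


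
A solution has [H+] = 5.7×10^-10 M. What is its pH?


pH = -log10([H+]) = -log10(5.7×10^-10)
= 10 - log10(5.7)
= 10 - 0.76
= 9.24

9.24


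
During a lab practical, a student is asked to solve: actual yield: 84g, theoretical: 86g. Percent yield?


% yield = actual/theoretical × 100
= 84/86 × 100
= 97.67%

97.67%


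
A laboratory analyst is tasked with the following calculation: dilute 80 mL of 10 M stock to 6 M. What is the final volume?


C1V1 = C2V2
10 × 80 = 6 × V2
V2 = 800/6 = 133.33 mL

133.33 mL


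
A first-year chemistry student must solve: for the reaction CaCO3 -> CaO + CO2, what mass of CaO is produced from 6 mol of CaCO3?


Mole ratio CaO:CaCO3 = 1:1
n(CaO) = 6 × 1/1 = 6.000 mol
mass = 6.000 × 56.08 = 336.48 g

336.48 g


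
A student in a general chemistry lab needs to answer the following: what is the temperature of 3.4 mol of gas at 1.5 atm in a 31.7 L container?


PV = nRT  (R = 0.08206 L·atm/(mol·K))
T = PV/(nR) = 1.5×31.7/(3.4×0.08206)
= 47.55/0.279004
= 170.43 K

170.43 K


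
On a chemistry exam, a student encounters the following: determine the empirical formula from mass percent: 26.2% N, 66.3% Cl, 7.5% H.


Assume 100 g sample. Moles of each element:
  N: 26.2/14.01 = 1.87 mol
  Cl: 66.3/35.45 = 1.87 mol
  H: 7.5/1.008 = 7.44 mol
Divide by smallest (1.87):
  N: 1.87/1.87 = 1.0
  Cl: 1.87/1.87 = 1.0
  H: 7.44/1.87 = 3.98
Empirical formula: NH4Cl

NH4Cl


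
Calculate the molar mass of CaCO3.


M(CaCO3) = 1×40.08 + 1×12.01 + 3×16.0
= 40.08 + 12.01 + 48.0
= 100.09 g/mol

100.09 g/mol


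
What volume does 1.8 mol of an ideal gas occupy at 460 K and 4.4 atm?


PV = nRT  (R = 0.08206 L·atm/(mol·K))
V = nRT/P = 1.8×0.08206×460/4.4
= 15.442 L

15.442 L


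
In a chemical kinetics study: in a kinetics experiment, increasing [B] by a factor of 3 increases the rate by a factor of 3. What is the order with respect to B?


rate ∝ [B]^n
3^n = 3 → n = 1
Order in B: 1

1


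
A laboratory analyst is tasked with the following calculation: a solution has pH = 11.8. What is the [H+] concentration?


[H+] = 10^(-pH) = 10^(-11.8)
= 1.58×10^-12 M

1.58×10^-12 M


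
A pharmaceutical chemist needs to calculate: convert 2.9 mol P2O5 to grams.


M(P2O5) = 141.94 g/mol
mass = n × M = 2.9 × 141.94 = 411.63 g

411.63 g


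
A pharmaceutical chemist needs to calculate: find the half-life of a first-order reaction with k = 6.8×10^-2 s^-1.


t½ = ln2/k = 0.693147/(6.8×10^-2 s^-1)
= 10.19 s

10.19 s


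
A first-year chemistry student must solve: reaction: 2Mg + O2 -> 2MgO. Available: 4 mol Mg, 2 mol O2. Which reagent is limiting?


Mole ratio available / coefficient:
  Mg: 4/2 = 2.000
  O2: 2/1 = 2.000
Smaller ratio is limiting.

neither (stoichiometric); Mg and O2 are fully consumed


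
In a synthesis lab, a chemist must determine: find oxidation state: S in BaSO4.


(+2) + x + 4(-2) = 0, so x = +6
Oxidation number: +6

+6


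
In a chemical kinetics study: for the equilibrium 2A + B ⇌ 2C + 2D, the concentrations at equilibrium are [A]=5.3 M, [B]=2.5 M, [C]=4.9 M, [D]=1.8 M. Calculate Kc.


Kc = [C]^2[D]^2/([A]^2[B])
= (4.9^2 × 1.8^2)/(5.3^2 × 2.5^1)
= 77.7924/70.225
= 1.108

1.108


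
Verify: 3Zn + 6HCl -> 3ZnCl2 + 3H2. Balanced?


Equation: 3Zn + 6HCl -> 3ZnCl2 + 3H2
Check atoms: Cl: 6=6, H: 6=6, Zn: 3=3
Balanced

Yes, balanced


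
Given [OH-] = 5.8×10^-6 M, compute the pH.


pOH = -log10([OH-]) = -log10(5.8×10^-6)
= 6 - log10(5.8) = 5.24
pH = 14 - pOH = 14 - 5.24 = 8.76

8.76


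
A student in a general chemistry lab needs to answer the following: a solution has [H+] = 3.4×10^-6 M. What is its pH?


pH = -log10([H+]) = -log10(3.4×10^-6)
= 6 - log10(3.4)
= 6 - 0.53
= 5.47

5.47


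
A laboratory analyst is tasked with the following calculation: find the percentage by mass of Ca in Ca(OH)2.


M(Ca(OH)2) = 1×40.08 + 2×16.0 + 2×1.008 = 74.096 g/mol
Mass of Ca = 1 × 40.08 = 40.08 g/mol
% Ca = 40.08/74.096 × 100 = 54.09%

54.09%


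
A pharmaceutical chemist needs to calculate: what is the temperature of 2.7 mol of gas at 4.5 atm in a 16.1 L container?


PV = nRT  (R = 0.08206 L·atm/(mol·K))
T = PV/(nR) = 4.5×16.1/(2.7×0.08206)
= 72.45/0.221562
= 327.00 K

327.00 K


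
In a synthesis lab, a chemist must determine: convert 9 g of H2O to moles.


M(H2O) = 18.02 g/mol
n = mass/M = 9/18.02 = 0.4994 mol

0.4994 mol


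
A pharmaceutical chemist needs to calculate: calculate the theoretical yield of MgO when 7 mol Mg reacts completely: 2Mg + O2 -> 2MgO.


Mole ratio MgO:Mg = 2:2
n(MgO) = 7 × 2/2 = 7.000 mol
mass = 7.000 × 40.31 = 282.17 g

282.17 g


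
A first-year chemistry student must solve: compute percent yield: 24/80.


% yield = actual/theoretical × 100
= 24/80 × 100
= 30.0%

30.0%


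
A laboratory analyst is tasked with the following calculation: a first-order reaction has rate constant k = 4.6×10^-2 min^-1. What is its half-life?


t½ = ln2/k = 0.693147/(4.6×10^-2 min^-1)
= 15.07 min

15.07 min


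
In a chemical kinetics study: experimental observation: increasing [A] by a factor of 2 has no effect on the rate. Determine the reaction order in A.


rate ∝ [A]^n
rate ∝ [A]^0
Order in A: 0

0


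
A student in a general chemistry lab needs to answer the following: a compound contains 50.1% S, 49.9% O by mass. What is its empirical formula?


Assume 100 g sample. Moles of each element:
  S: 50.1/32.07 = 1.562 mol
  O: 49.9/16.0 = 3.119 mol
Divide by smallest (1.562):
  S: 1.562/1.562 = 1.0
  O: 3.119/1.562 = 2.0
Empirical formula: SO2

SO2


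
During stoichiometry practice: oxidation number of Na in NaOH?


Group 1 metal: +1
Oxidation number: +1

+1


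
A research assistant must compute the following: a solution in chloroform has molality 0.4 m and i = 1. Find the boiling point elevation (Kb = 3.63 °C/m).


ΔTb = Kb × m × i
= 3.63 × 0.4 × 1
= 1.452 °C

1.452 °C


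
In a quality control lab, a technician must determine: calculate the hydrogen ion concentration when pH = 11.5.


[H+] = 10^(-pH) = 10^(-11.5)
= 3.16×10^-12 M

3.16×10^-12 M


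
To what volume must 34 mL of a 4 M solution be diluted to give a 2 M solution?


C1V1 = C2V2
4 × 34 = 2 × V2
V2 = 136/2 = 68.0 mL

68.0 mL


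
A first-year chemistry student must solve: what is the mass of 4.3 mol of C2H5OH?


M(C2H5OH) = 46.07 g/mol
mass = n × M = 4.3 × 46.07 = 198.10 g

198.10 g


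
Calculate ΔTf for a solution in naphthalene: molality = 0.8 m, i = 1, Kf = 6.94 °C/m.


ΔTf = Kf × m × i
= 6.94 × 0.8 × 1
= 5.552 °C

5.552 °C


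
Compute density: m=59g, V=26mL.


ρ = mass/volume
= 59/26
= 2.269 g/mL

2.269 g/mL


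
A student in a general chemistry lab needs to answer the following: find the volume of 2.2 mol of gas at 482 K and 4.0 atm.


PV = nRT  (R = 0.08206 L·atm/(mol·K))
V = nRT/P = 2.2×0.08206×482/4.0
= 21.754 L

21.754 L


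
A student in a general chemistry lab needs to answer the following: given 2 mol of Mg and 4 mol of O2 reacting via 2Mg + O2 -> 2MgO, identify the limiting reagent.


Mole ratio available / coefficient:
  Mg: 2/2 = 1.000
  O2: 4/1 = 4.000
Smaller ratio is limiting.

Mg


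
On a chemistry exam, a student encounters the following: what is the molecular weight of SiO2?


M(SiO2) = 1×28.09 + 2×16.0
= 28.09 + 32.0
= 60.09 g/mol

60.09 g/mol


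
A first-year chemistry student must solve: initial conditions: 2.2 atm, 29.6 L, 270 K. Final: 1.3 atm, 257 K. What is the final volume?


P1V1/T1 = P2V2/T2
V2 = P1V1T2/(T1P2)
= 2.2×29.6×257/(270×1.3)
= 47.68 L

47.68 L


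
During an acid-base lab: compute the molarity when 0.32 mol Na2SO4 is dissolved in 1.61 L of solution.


M = n/V = 0.32/1.61 = 0.199 mol/L

0.199 M


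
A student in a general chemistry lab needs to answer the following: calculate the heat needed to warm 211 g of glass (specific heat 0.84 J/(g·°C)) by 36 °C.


q = mcΔT = 211 × 0.84 × 36
= 6380.64 J

6380.64 J


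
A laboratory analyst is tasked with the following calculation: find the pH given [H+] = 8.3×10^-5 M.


pH = -log10([H+]) = -log10(8.3×10^-5)
= 5 - log10(8.3)
= 5 - 0.92
= 4.08

4.08


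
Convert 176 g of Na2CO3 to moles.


M(Na2CO3) = 105.99 g/mol
n = mass/M = 176/105.99 = 1.6605 mol

1.6605 mol


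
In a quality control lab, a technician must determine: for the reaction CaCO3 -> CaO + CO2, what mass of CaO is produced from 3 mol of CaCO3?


Mole ratio CaO:CaCO3 = 1:1
n(CaO) = 3 × 1/1 = 3.000 mol
mass = 3.000 × 56.08 = 168.24 g

168.24 g


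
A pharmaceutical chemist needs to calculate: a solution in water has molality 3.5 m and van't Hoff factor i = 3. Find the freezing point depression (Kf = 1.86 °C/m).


ΔTf = Kf × m × i
= 1.86 × 3.5 × 3
= 19.53 °C

19.53 °C


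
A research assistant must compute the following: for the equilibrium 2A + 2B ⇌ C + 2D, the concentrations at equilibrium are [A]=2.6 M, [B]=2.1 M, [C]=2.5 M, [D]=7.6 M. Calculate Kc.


Kc = [C][D]^2/([A]^2[B]^2)
= (2.5^1 × 7.6^2)/(2.6^2 × 2.1^2)
= 144.4/29.8116
= 4.844

4.844


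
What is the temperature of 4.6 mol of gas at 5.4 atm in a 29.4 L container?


PV = nRT  (R = 0.08206 L·atm/(mol·K))
T = PV/(nR) = 5.4×29.4/(4.6×0.08206)
= 158.76/0.377476
= 420.58 K

420.58 K


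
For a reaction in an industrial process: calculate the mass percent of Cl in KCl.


M(KCl) = 1×39.1 + 1×35.45 = 74.55 g/mol
Mass of Cl = 1 × 35.45 = 35.45 g/mol
% Cl = 35.45/74.55 × 100 = 47.55%

47.55%


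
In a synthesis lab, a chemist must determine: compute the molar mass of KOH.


M(KOH) = 1×39.1 + 1×16.0 + 1×1.008
= 39.1 + 16.0 + 1.01
= 56.11 g/mol

56.11 g/mol


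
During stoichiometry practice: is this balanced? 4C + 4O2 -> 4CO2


Equation: 4C + 4O2 -> 4CO2
Check atoms: C: 4=4, O: 8=8
Balanced

Yes, balanced


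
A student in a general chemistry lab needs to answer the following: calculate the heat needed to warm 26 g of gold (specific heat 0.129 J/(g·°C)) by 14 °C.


q = mcΔT = 26 × 0.129 × 14
= 46.96 J

46.96 J


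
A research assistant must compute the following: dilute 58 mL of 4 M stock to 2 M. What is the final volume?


C1V1 = C2V2
4 × 58 = 2 × V2
V2 = 232/2 = 116.0 mL

116.0 mL


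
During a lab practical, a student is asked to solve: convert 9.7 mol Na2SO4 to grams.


M(Na2SO4) = 142.05 g/mol
mass = n × M = 9.7 × 142.05 = 1377.89 g

1377.89 g


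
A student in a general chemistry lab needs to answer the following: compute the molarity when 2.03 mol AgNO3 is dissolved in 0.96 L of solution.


M = n/V = 2.03/0.96 = 2.115 mol/L

2.115 M


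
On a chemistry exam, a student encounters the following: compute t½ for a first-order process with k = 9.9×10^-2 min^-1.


t½ = ln2/k = 0.693147/(9.9×10^-2 min^-1)
= 7.001 min

7.001 min


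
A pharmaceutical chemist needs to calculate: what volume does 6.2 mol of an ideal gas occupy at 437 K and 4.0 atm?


PV = nRT  (R = 0.08206 L·atm/(mol·K))
V = nRT/P = 6.2×0.08206×437/4.0
= 55.583 L

55.583 L


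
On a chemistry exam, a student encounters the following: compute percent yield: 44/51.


% yield = actual/theoretical × 100
= 44/51 × 100
= 86.27%

86.27%


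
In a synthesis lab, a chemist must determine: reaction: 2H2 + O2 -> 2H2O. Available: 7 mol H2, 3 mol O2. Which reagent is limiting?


Mole ratio available / coefficient:
  H2: 7/2 = 3.500
  O2: 3/1 = 3.000
Smaller ratio is limiting.

O2


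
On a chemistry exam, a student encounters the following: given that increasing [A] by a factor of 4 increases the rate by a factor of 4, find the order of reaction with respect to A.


rate ∝ [A]^n
4^n = 4 → n = 1
Order in A: 1

1


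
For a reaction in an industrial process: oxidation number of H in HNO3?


H is +1 with nonmetals
Oxidation number: +1

+1


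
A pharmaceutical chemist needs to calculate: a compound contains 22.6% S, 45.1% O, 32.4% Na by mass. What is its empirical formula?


Assume 100 g sample. Moles of each element:
  S: 22.6/32.07 = 0.705 mol
  O: 45.1/16.0 = 2.819 mol
  Na: 32.4/22.99 = 1.409 mol
Divide by smallest (0.705):
  S: 0.705/0.705 = 1.0
  O: 2.819/0.705 = 4.0
  Na: 1.409/0.705 = 2.0
Empirical formula: Na2SO4

Na2SO4


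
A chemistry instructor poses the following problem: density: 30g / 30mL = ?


ρ = mass/volume
= 30/30
= 1.0 g/mL

1.0 g/mL


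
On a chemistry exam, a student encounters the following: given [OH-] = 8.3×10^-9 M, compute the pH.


pOH = -log10([OH-]) = -log10(8.3×10^-9)
= 9 - log10(8.3) = 8.08
pH = 14 - pOH = 14 - 8.08 = 5.92

5.92


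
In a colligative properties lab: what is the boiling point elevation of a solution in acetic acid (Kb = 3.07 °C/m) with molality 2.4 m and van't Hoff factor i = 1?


ΔTb = Kb × m × i
= 3.07 × 2.4 × 1
= 7.368 °C

7.368 °C


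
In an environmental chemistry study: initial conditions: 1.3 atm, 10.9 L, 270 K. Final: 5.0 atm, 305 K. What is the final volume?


P1V1/T1 = P2V2/T2
V2 = P1V1T2/(T1P2)
= 1.3×10.9×305/(270×5.0)
= 3.201 L

3.201 L


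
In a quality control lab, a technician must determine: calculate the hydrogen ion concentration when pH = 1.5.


[H+] = 10^(-pH) = 10^(-1.5)
= 3.16×10^-2 M

3.16×10^-2 M


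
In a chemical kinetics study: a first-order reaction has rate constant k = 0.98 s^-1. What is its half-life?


t½ = ln2/k = 0.693147/(0.98 s^-1)
= 0.7073 s

0.7073 s


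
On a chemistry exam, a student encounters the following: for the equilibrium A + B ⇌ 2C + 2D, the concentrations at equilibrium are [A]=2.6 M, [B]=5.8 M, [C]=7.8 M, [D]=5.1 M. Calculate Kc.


Kc = [C]^2[D]^2/([A][B])
= (7.8^2 × 5.1^2)/(2.6^1 × 5.8^1)
= 1582.4484/15.08
= 104.9

104.9


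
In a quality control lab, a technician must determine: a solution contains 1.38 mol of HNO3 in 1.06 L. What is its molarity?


M = n/V = 1.38/1.06 = 1.302 mol/L

1.302 M


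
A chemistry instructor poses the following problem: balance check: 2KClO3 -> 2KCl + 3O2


Equation: 2KClO3 -> 2KCl + 3O2
Check atoms: Cl: 2=2, K: 2=2, O: 6=6
Balanced

Yes, balanced


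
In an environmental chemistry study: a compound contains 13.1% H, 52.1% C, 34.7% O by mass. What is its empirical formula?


Assume 100 g sample. Moles of each element:
  H: 13.1/1.008 = 12.996 mol
  C: 52.1/12.01 = 4.338 mol
  O: 34.7/16.0 = 2.169 mol
Divide by smallest (2.169):
  H: 12.996/2.169 = 5.99
  C: 4.338/2.169 = 2.0
  O: 2.169/2.169 = 1.0
Empirical formula: C2H6O

C2H6O


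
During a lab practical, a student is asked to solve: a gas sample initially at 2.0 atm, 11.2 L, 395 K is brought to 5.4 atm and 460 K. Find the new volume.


P1V1/T1 = P2V2/T2
V2 = P1V1T2/(T1P2)
= 2.0×11.2×460/(395×5.4)
= 4.831 L

4.831 L


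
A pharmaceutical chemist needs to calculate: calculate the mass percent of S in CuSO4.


M(CuSO4) = 1×63.55 + 1×32.07 + 4×16.0 = 159.62 g/mol
Mass of S = 1 × 32.07 = 32.07 g/mol
% S = 32.07/159.62 × 100 = 20.09%

20.09%


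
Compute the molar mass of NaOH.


M(NaOH) = 1×22.99 + 1×16.0 + 1×1.008
= 22.99 + 16.0 + 1.01
= 40.0 g/mol

40.0 g/mol


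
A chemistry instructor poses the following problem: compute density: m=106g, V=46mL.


ρ = mass/volume
= 106/46
= 2.304 g/mL

2.304 g/mL


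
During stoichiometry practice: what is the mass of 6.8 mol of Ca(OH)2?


M(Ca(OH)2) = 74.1 g/mol
mass = n × M = 6.8 × 74.1 = 503.88 g

503.88 g


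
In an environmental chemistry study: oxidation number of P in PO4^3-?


x + 4(-2) = -3, so x = +5
Oxidation number: +5

+5


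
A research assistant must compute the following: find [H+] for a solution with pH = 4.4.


[H+] = 10^(-pH) = 10^(-4.4)
= 3.98×10^-5 M

3.98×10^-5 M


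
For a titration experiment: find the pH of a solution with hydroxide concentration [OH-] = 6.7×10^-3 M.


pOH = -log10([OH-]) = -log10(6.7×10^-3)
= 3 - log10(6.7) = 2.17
pH = 14 - pOH = 14 - 2.17 = 11.83

11.83


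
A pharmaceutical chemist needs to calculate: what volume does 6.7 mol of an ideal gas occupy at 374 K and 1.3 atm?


PV = nRT  (R = 0.08206 L·atm/(mol·K))
V = nRT/P = 6.7×0.08206×374/1.3
= 158.174 L

158.174 L


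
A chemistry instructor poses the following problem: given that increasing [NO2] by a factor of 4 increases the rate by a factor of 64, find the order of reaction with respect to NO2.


rate ∝ [NO2]^n
4^n = 64 → n = 3
Order in NO2: 3

3


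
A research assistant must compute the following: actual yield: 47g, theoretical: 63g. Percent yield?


% yield = actual/theoretical × 100
= 47/63 × 100
= 74.6%

74.6%


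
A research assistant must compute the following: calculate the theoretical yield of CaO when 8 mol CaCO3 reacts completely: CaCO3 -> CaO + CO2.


Mole ratio CaO:CaCO3 = 1:1
n(CaO) = 8 × 1/1 = 8.000 mol
mass = 8.000 × 56.08 = 448.64 g

448.64 g


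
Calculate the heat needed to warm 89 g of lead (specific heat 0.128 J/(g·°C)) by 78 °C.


q = mcΔT = 89 × 0.128 × 78
= 888.58 J

888.58 J


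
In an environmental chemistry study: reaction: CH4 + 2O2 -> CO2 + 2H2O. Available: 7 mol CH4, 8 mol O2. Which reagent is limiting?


Mole ratio available / coefficient:
  CH4: 7/1 = 7.000
  O2: 8/2 = 4.000
Smaller ratio is limiting.

O2


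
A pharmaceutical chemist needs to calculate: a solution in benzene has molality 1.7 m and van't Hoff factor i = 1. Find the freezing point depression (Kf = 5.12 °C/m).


ΔTf = Kf × m × i
= 5.12 × 1.7 × 1
= 8.704 °C

8.704 °C


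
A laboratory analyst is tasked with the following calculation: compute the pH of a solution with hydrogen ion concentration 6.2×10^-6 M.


pH = -log10([H+]) = -log10(6.2×10^-6)
= 6 - log10(6.2)
= 6 - 0.79
= 5.21

5.21


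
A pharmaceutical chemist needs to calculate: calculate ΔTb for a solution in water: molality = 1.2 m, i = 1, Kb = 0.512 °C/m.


ΔTb = Kb × m × i
= 0.512 × 1.2 × 1
= 0.6144 °C

0.6144 °C


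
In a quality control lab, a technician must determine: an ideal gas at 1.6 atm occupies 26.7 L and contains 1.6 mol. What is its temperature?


PV = nRT  (R = 0.08206 L·atm/(mol·K))
T = PV/(nR) = 1.6×26.7/(1.6×0.08206)
= 42.72/0.131296
= 325.37 K

325.37 K


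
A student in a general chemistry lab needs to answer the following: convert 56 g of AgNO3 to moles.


M(AgNO3) = 169.88 g/mol
n = mass/M = 56/169.88 = 0.3296 mol

0.3296 mol


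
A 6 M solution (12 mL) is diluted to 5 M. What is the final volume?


C1V1 = C2V2
6 × 12 = 5 × V2
V2 = 72/5 = 14.4 mL

14.4 mL


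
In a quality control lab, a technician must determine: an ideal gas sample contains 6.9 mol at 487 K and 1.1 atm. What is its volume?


PV = nRT  (R = 0.08206 L·atm/(mol·K))
V = nRT/P = 6.9×0.08206×487/1.1
= 250.678 L

250.678 L


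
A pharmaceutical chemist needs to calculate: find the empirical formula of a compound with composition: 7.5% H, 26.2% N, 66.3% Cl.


Assume 100 g sample. Moles of each element:
  H: 7.5/1.008 = 7.44 mol
  N: 26.2/14.01 = 1.87 mol
  Cl: 66.3/35.45 = 1.87 mol
Divide by smallest (1.87):
  H: 7.44/1.87 = 3.98
  N: 1.87/1.87 = 1.0
  Cl: 1.87/1.87 = 1.0
Empirical formula: NH4Cl

NH4Cl


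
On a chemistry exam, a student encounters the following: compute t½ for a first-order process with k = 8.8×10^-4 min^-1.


t½ = ln2/k = 0.693147/(8.8×10^-4 min^-1)
= 787.7 min

787.7 min


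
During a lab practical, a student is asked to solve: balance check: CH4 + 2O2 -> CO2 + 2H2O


Equation: CH4 + 2O2 -> CO2 + 2H2O
Check atoms: C: 1=1, H: 4=4, O: 4=4
Balanced

Yes, balanced


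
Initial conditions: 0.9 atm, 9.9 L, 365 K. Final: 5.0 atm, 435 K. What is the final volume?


P1V1/T1 = P2V2/T2
V2 = P1V1T2/(T1P2)
= 0.9×9.9×435/(365×5.0)
= 2.124 L

2.124 L


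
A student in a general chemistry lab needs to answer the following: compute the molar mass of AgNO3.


M(AgNO3) = 1×107.87 + 1×14.01 + 3×16.0
= 107.87 + 14.01 + 48.0
= 169.88 g/mol

169.88 g/mol


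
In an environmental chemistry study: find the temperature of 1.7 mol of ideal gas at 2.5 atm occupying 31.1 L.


PV = nRT  (R = 0.08206 L·atm/(mol·K))
T = PV/(nR) = 2.5×31.1/(1.7×0.08206)
= 77.75/0.139502
= 557.34 K

557.34 K


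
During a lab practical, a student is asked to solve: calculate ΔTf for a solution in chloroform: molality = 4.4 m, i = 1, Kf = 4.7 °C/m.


ΔTf = Kf × m × i
= 4.7 × 4.4 × 1
= 20.68 °C

20.68 °C


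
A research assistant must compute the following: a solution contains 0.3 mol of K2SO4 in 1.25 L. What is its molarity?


M = n/V = 0.3/1.25 = 0.240 mol/L

0.240 M


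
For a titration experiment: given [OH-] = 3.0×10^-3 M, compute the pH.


pOH = -log10([OH-]) = -log10(3.0×10^-3)
= 3 - log10(3.0) = 2.52
pH = 14 - pOH = 14 - 2.52 = 11.48

11.48


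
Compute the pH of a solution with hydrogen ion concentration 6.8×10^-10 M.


pH = -log10([H+]) = -log10(6.8×10^-10)
= 10 - log10(6.8)
= 10 - 0.83
= 9.17

9.17


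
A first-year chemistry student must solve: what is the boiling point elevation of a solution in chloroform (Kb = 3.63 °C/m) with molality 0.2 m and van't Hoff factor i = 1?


ΔTb = Kb × m × i
= 3.63 × 0.2 × 1
= 0.726 °C

0.726 °C


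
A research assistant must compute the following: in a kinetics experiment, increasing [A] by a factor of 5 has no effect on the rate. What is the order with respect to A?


rate ∝ [A]^n
rate ∝ [A]^0
Order in A: 0

0


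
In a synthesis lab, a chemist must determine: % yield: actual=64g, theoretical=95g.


% yield = actual/theoretical × 100
= 64/95 × 100
= 67.37%

67.37%


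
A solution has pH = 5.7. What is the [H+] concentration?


[H+] = 10^(-pH) = 10^(-5.7)
= 2.0×10^-6 M

2.0×10^-6 M


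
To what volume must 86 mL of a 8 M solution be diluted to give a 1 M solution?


C1V1 = C2V2
8 × 86 = 1 × V2
V2 = 688/1 = 688.0 mL

688.0 mL


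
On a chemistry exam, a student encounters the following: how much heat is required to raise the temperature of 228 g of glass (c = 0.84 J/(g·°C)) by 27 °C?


q = mcΔT = 228 × 0.84 × 27
= 5171.04 J

5171.04 J


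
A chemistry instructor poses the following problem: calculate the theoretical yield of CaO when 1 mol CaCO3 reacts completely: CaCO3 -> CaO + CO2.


Mole ratio CaO:CaCO3 = 1:1
n(CaO) = 1 × 1/1 = 1.000 mol
mass = 1.000 × 56.08 = 56.08 g

56.08 g


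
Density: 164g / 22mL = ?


ρ = mass/volume
= 164/22
= 7.455 g/mL

7.455 g/mL


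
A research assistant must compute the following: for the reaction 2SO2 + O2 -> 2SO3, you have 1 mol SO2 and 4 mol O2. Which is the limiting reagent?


Mole ratio available / coefficient:
  SO2: 1/2 = 0.500
  O2: 4/1 = 4.000
Smaller ratio is limiting.

SO2


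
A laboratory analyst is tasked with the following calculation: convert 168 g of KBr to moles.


M(KBr) = 119.0 g/mol
n = mass/M = 168/119.0 = 1.4118 mol

1.4118 mol


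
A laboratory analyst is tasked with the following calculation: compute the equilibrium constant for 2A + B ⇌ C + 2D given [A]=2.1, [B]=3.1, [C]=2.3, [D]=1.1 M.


Kc = [C][D]^2/([A]^2[B])
= (2.3^1 × 1.1^2)/(2.1^2 × 3.1^1)
= 2.783/13.671
= 0.2036

0.2036


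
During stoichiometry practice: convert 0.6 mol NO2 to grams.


M(NO2) = 46.01 g/mol
mass = n × M = 0.6 × 46.01 = 27.61 g

27.61 g


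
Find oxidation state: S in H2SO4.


2(+1) + x + 4(-2) = 0, so x = +6
Oxidation number: +6

+6


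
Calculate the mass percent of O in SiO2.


M(SiO2) = 1×28.09 + 2×16.0 = 60.09 g/mol
Mass of O = 2 × 16.0 = 32.00 g/mol
% O = 32.00/60.09 × 100 = 53.25%

53.25%


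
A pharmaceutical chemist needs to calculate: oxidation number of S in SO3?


x + 3(-2) = 0, so x = +6
Oxidation number: +6

+6


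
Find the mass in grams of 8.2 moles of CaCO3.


M(CaCO3) = 100.09 g/mol
mass = n × M = 8.2 × 100.09 = 820.74 g

820.74 g


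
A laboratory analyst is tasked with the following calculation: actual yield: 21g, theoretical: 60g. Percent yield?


% yield = actual/theoretical × 100
= 21/60 × 100
= 35.0%

35.0%


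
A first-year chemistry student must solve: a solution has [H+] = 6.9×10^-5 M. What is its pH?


pH = -log10([H+]) = -log10(6.9×10^-5)
= 5 - log10(6.9)
= 5 - 0.84
= 4.16

4.16


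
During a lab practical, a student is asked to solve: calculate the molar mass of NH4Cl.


M(NH4Cl) = 1×14.01 + 4×1.008 + 1×35.45
= 14.01 + 4.03 + 35.45
= 53.49 g/mol

53.49 g/mol


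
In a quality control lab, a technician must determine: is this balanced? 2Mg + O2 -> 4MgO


Equation: 2Mg + O2 -> 4MgO
Check atoms: Mg: 2≠4, O: 2≠4
Not balanced

No, not balanced


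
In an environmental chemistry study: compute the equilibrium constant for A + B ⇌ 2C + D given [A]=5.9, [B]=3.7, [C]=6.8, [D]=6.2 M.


Kc = [C]^2[D]/([A][B])
= (6.8^2 × 6.2^1)/(5.9^1 × 3.7^1)
= 286.688/21.83
= 13.13

13.13


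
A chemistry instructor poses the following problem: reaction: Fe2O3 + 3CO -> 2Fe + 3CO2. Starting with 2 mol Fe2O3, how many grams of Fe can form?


Mole ratio Fe:Fe2O3 = 2:1
n(Fe) = 2 × 2/1 = 4.000 mol
mass = 4.000 × 55.85 = 223.4 g

223.4 g


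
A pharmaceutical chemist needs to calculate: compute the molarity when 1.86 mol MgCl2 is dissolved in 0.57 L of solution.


M = n/V = 1.86/0.57 = 3.263 mol/L

3.263 M


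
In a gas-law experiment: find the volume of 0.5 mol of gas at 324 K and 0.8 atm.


PV = nRT  (R = 0.08206 L·atm/(mol·K))
V = nRT/P = 0.5×0.08206×324/0.8
= 16.617 L

16.617 L


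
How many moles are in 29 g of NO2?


M(NO2) = 46.01 g/mol
n = mass/M = 29/46.01 = 0.6303 mol

0.6303 mol


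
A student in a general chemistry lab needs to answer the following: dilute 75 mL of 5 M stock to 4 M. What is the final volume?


C1V1 = C2V2
5 × 75 = 4 × V2
V2 = 375/4 = 93.75 mL

93.75 mL


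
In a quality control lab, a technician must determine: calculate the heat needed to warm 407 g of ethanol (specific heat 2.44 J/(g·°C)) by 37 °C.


q = mcΔT = 407 × 2.44 × 37
= 36743.96 J

36743.96 J


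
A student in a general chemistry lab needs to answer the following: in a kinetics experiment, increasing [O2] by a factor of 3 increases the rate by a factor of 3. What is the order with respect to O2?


rate ∝ [O2]^n
3^n = 3 → n = 1
Order in O2: 1

1


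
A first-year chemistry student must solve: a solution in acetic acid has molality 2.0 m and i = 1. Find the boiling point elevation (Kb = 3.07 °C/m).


ΔTb = Kb × m × i
= 3.07 × 2.0 × 1
= 6.14 °C

6.14 °C


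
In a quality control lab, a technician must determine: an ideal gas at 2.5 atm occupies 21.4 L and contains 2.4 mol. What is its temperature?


PV = nRT  (R = 0.08206 L·atm/(mol·K))
T = PV/(nR) = 2.5×21.4/(2.4×0.08206)
= 53.50/0.196944
= 271.65 K

271.65 K


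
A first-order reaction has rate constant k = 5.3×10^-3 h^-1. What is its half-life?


t½ = ln2/k = 0.693147/(5.3×10^-3 h^-1)
= 130.8 h

130.8 h


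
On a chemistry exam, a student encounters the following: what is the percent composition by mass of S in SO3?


M(SO3) = 1×32.07 + 3×16.0 = 80.07 g/mol
Mass of S = 1 × 32.07 = 32.07 g/mol
% S = 32.07/80.07 × 100 = 40.05%

40.05%


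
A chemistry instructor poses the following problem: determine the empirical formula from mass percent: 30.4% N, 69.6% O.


Assume 100 g sample. Moles of each element:
  N: 30.4/14.01 = 2.17 mol
  O: 69.6/16.0 = 4.35 mol
Divide by smallest (2.17):
  N: 2.17/2.17 = 1.0
  O: 4.35/2.17 = 2.0
Empirical formula: NO2

NO2


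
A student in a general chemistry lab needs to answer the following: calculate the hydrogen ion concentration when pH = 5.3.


[H+] = 10^(-pH) = 10^(-5.3)
= 5.01×10^-6 M

5.01×10^-6 M


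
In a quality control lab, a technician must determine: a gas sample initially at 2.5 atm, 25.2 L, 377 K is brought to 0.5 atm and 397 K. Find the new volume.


P1V1/T1 = P2V2/T2
V2 = P1V1T2/(T1P2)
= 2.5×25.2×397/(377×0.5)
= 132.684 L

132.684 L


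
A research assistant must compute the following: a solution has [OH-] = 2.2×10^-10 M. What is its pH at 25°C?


pOH = -log10([OH-]) = -log10(2.2×10^-10)
= 10 - log10(2.2) = 9.66
pH = 14 - pOH = 14 - 9.66 = 4.34

4.34


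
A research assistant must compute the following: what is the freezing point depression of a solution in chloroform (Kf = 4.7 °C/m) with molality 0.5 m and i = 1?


ΔTf = Kf × m × i
= 4.7 × 0.5 × 1
= 2.35 °C

2.35 °C


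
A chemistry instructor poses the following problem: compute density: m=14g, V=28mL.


ρ = mass/volume
= 14/28
= 0.5 g/mL

0.5 g/mL


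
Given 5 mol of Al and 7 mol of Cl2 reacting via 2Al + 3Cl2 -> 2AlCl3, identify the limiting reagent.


Mole ratio available / coefficient:
  Al: 5/2 = 2.500
  Cl2: 7/3 = 2.333
Smaller ratio is limiting.

Cl2


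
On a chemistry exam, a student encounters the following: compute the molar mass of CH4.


M(CH4) = 1×12.01 + 4×1.008
= 12.01 + 4.03
= 16.04 g/mol

16.04 g/mol


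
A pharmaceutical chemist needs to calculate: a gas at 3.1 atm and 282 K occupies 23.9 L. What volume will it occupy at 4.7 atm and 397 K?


P1V1/T1 = P2V2/T2
V2 = P1V1T2/(T1P2)
= 3.1×23.9×397/(282×4.7)
= 22.192 L

22.192 L


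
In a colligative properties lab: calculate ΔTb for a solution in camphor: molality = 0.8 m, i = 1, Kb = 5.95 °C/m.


ΔTb = Kb × m × i
= 5.95 × 0.8 × 1
= 4.76 °C

4.76 °C


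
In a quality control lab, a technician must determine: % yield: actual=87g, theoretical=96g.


% yield = actual/theoretical × 100
= 87/96 × 100
= 90.62%

90.62%


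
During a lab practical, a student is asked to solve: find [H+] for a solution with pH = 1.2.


[H+] = 10^(-pH) = 10^(-1.2)
= 6.31×10^-2 M

6.31×10^-2 M


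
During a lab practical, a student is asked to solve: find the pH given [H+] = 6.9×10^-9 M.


pH = -log10([H+]) = -log10(6.9×10^-9)
= 9 - log10(6.9)
= 9 - 0.84
= 8.16

8.16


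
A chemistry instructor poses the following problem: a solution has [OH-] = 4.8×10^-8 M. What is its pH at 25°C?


pOH = -log10([OH-]) = -log10(4.8×10^-8)
= 8 - log10(4.8) = 7.32
pH = 14 - pOH = 14 - 7.32 = 6.68

6.68


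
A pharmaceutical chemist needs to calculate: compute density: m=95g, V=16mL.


ρ = mass/volume
= 95/16
= 5.938 g/mL

5.938 g/mL


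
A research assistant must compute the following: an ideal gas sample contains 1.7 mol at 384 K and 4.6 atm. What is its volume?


PV = nRT  (R = 0.08206 L·atm/(mol·K))
V = nRT/P = 1.7×0.08206×384/4.6
= 11.645 L

11.645 L


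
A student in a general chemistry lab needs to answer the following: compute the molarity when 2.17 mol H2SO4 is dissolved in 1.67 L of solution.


M = n/V = 2.17/1.67 = 1.299 mol/L

1.299 M


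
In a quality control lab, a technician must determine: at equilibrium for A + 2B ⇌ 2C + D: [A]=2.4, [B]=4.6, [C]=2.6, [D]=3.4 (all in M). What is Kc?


Kc = [C]^2[D]/([A][B]^2)
= (2.6^2 × 3.4^1)/(2.4^1 × 4.6^2)
= 22.984/50.784
= 0.4526

0.4526


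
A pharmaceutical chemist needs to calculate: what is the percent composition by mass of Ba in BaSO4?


M(BaSO4) = 1×137.33 + 1×32.07 + 4×16.0 = 233.40 g/mol
Mass of Ba = 1 × 137.33 = 137.33 g/mol
% Ba = 137.33/233.40 × 100 = 58.84%

58.84%


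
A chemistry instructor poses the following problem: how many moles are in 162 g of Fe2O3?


M(Fe2O3) = 159.7 g/mol
n = mass/M = 162/159.7 = 1.0144 mol

1.0144 mol


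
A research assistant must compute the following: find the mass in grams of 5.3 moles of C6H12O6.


M(C6H12O6) = 180.16 g/mol
mass = n × M = 5.3 × 180.16 = 954.85 g

954.85 g


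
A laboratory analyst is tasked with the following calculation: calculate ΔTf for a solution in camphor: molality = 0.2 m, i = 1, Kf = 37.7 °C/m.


ΔTf = Kf × m × i
= 37.7 × 0.2 × 1
= 7.54 °C

7.54 °C


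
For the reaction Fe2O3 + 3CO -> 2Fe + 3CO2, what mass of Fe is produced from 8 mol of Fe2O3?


Mole ratio Fe:Fe2O3 = 2:1
n(Fe) = 8 × 2/1 = 16.000 mol
mass = 16.000 × 55.85 = 893.6 g

893.6 g


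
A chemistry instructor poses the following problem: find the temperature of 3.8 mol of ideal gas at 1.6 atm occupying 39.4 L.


PV = nRT  (R = 0.08206 L·atm/(mol·K))
T = PV/(nR) = 1.6×39.4/(3.8×0.08206)
= 63.04/0.311828
= 202.16 K

202.16 K


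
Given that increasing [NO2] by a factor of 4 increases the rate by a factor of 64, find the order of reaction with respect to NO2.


rate ∝ [NO2]^n
4^n = 64 → n = 3
Order in NO2: 3

3


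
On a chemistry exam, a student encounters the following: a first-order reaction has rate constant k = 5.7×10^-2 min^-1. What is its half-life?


t½ = ln2/k = 0.693147/(5.7×10^-2 min^-1)
= 12.16 min

12.16 min


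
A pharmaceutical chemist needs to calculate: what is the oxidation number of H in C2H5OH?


H is +1 with nonmetals
Oxidation number: +1

+1


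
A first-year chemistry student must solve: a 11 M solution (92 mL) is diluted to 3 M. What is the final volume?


C1V1 = C2V2
11 × 92 = 3 × V2
V2 = 1012/3 = 337.33 mL

337.33 mL


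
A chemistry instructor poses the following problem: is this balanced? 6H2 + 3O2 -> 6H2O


Equation: 6H2 + 3O2 -> 6H2O
Check atoms: H: 12=12, O: 6=6
Balanced

Yes, balanced


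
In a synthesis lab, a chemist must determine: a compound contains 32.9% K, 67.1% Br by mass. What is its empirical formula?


Assume 100 g sample. Moles of each element:
  K: 32.9/39.1 = 0.841 mol
  Br: 67.1/79.9 = 0.84 mol
Divide by smallest (0.84):
  K: 0.841/0.84 = 1.0
  Br: 0.84/0.84 = 1.0
Empirical formula: KBr

KBr


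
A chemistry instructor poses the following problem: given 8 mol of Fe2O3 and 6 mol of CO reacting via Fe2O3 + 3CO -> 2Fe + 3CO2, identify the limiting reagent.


Mole ratio available / coefficient:
  Fe2O3: 8/1 = 8.000
  CO: 6/3 = 2.000
Smaller ratio is limiting.

CO


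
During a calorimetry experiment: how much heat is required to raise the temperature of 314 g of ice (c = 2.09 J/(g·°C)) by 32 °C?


q = mcΔT = 314 × 2.09 × 32
= 21000.32 J

21000.32 J


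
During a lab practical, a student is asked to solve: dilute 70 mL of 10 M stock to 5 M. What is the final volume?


C1V1 = C2V2
10 × 70 = 5 × V2
V2 = 700/5 = 140.0 mL

140.0 mL


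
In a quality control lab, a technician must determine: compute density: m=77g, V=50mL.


ρ = mass/volume
= 77/50
= 1.54 g/mL

1.54 g/mL


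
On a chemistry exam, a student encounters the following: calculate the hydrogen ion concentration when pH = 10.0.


[H+] = 10^(-pH) = 10^(-10.0)
= 1.0×10^-10 M

1.0×10^-10 M


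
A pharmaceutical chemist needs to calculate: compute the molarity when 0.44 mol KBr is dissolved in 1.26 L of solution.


M = n/V = 0.44/1.26 = 0.349 mol/L

0.349 M


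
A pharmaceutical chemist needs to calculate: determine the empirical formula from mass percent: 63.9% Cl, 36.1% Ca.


Assume 100 g sample. Moles of each element:
  Cl: 63.9/35.45 = 1.803 mol
  Ca: 36.1/40.08 = 0.901 mol
Divide by smallest (0.901):
  Cl: 1.803/0.901 = 2.0
  Ca: 0.901/0.901 = 1.0
Empirical formula: CaCl2

CaCl2


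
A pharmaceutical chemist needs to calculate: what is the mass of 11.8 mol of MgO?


M(MgO) = 40.31 g/mol
mass = n × M = 11.8 × 40.31 = 475.66 g

475.66 g


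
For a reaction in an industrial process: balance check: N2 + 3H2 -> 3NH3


Equation: N2 + 3H2 -> 3NH3
Check atoms: H: 6≠9, N: 2≠3
Not balanced

No, not balanced


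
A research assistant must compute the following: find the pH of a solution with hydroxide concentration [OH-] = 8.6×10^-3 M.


pOH = -log10([OH-]) = -log10(8.6×10^-3)
= 3 - log10(8.6) = 2.07
pH = 14 - pOH = 14 - 2.07 = 11.93

11.93


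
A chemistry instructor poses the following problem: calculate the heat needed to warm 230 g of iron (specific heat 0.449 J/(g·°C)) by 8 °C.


q = mcΔT = 230 × 0.449 × 8
= 826.16 J

826.16 J


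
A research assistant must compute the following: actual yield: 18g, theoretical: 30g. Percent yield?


% yield = actual/theoretical × 100
= 18/30 × 100
= 60.0%

60.0%


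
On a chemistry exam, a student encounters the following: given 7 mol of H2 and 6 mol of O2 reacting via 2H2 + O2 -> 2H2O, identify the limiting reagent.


Mole ratio available / coefficient:
  H2: 7/2 = 3.500
  O2: 6/1 = 6.000
Smaller ratio is limiting.

H2
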